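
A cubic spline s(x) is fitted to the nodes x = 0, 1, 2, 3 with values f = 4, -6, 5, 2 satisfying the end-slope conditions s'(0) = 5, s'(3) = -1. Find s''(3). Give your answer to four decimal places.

Put M_i = s'' at the i-th knot. Here h = (1, 1, 1) and Δ = (-10, 11, -3), so the interior equations h_(i-1)·M_(i-1) + 2(h_(i-1)+h_i)·M_i + h_i·M_(i+1) = 6(Δ_i − Δ_(i-1)) read
  1·M_0 + 4·M_1 + 1·M_2 = 6(Δ_1 - Δ_0) = 126
  1·M_1 + 4·M_2 + 1·M_3 = 6(Δ_2 - Δ_1) = -84
Clamped end conditions give two more equations: 2h_0·M_0 + h_0·M_1 = 6(Δ_0 - s'(0)) = -90 and h_2·M_2 + 2h_2·M_3 = 6(s'(3) - Δ_2) = 12.
Solving: M_0 = -378/5, M_1 = 306/5, M_2 = -216/5, M_3 = 138/5.

27.6000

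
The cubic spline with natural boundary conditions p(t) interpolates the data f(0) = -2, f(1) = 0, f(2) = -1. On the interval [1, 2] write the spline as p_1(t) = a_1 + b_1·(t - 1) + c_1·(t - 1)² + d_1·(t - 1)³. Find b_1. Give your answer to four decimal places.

Let M_i = p''(x_i). Step sizes h_i = 1, 1; slopes of the chords Δ_i = (y_(i+1) - y_i)/h_i = 2, -1.
  1·M_0 + 4·M_1 + 1·M_2 = 6(Δ_1 - Δ_0) = -18
Natural end conditions: M_0 = M_2 = 0.
Forward elimination and back-substitution give M_0 = 0, M_1 = -9/2, M_2 = 0.
On [1, 2], with p_1(t) = a_1 + b_1·(t - 1) + c_1·(t - 1)² + d_1·(t - 1)³: c_1 = M_1/2 = -9/4, d_1 = (M_2 - M_1)/(6h_1) = 3/4, b_1 = Δ_1 - h_1(2M_1 + M_2)/6 = 1/2.

0.5000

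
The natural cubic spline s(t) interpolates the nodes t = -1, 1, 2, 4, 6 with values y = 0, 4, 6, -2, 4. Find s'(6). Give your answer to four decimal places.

5.4766

Let σ_i = s''(x_i). Step sizes h_i = 2, 1, 2, 2; slopes of the chords Δ_i = (y_(i+1) - y_i)/h_i = 2, 2, -4, 3.
  2·σ_0 + 6·σ_1 + 1·σ_2 = 6(Δ_1 - Δ_0) = 0
  1·σ_1 + 6·σ_2 + 2·σ_3 = 6(Δ_2 - Δ_1) = -36
  2·σ_2 + 8·σ_3 + 2·σ_4 = 6(Δ_3 - Δ_2) = 42
Natural end conditions: σ_0 = σ_4 = 0.
Forward elimination and back-substitution give σ_0 = 0, σ_1 = 93/64, σ_2 = -279/32, σ_3 = 951/128, σ_4 = 0.
On [4, 6], s'(t) = b_3 + 2c_3·(t - 4) + 3d_3·(t - 4)² with b_3 = Δ_3 - h_3(2σ_3 + σ_4)/6 = -125/64, c_3 = σ_3/2 = 951/256, d_3 = (σ_4 - σ_3)/(6h_3) = -317/512. So s'(6) = 701/128.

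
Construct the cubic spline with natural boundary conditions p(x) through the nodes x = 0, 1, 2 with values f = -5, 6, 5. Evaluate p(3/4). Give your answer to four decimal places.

Put σ_i = p'' at the i-th knot. Here h = (1, 1) and Δ = (11, -1), so the interior equations h_(i-1)·σ_(i-1) + 2(h_(i-1)+h_i)·σ_i + h_i·σ_(i+1) = 6(Δ_i − Δ_(i-1)) read
  1·σ_0 + 4·σ_1 + 1·σ_2 = 6(Δ_1 - Δ_0) = -72
Natural end conditions: σ_0 = σ_2 = 0.
Solving: σ_0 = 0, σ_1 = -18, σ_2 = 0.
On [0, 1], p(x) = -5 + 14·x + 0·x² - 3·x³.
With x = 3/4: p(3/4) = 271/64.

4.2344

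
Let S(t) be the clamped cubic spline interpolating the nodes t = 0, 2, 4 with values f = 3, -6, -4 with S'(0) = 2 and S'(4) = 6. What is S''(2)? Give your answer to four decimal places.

With M_i denoting the second derivative at x_i, h_i = 2, 2, and Δ_i = (y_(i+1) − y_i)/h_i = -9/2, 1:
  2·M_0 + 8·M_1 + 2·M_2 = 6(Δ_1 - Δ_0) = 33
Clamped end conditions give two more equations: 2h_0·M_0 + h_0·M_1 = 6(Δ_0 - S'(0)) = -39 and h_1·M_1 + 2h_1·M_2 = 6(S'(4) - Δ_1) = 30.
Forward elimination and back-substitution give M_0 = -103/8, M_1 = 25/4, M_2 = 35/8.

6.2500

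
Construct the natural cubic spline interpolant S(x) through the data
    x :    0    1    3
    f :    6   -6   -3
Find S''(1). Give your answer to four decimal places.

13.5000

Write m_i for S''(x_i). With h_i = 1, 2 and divided differences Δ_i = -12, 3/2, the continuity of S' gives the tridiagonal system
  1·m_0 + 6·m_1 + 2·m_2 = 6(Δ_1 - Δ_0) = 81
Natural end conditions: m_0 = m_2 = 0.
Hence m_0 = 0, m_1 = 27/2, m_2 = 0.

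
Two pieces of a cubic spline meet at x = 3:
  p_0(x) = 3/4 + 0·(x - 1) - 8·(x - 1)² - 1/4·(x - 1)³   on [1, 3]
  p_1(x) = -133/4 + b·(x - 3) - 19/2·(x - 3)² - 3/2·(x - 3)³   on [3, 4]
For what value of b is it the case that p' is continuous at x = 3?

-35

p_0'(x) = 0 - 16·(x - 1) - 3/4·(x - 1)², so p_0'(3) = -35. On the right, p_1'(3) = b, so b = -35.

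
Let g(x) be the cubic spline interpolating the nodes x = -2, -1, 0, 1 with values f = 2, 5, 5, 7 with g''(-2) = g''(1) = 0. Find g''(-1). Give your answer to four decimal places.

-5.6000

Put m_i = g'' at the i-th knot. Here h = (1, 1, 1) and Δ = (3, 0, 2), so the interior equations h_(i-1)·m_(i-1) + 2(h_(i-1)+h_i)·m_i + h_i·m_(i+1) = 6(Δ_i − Δ_(i-1)) read
  1·m_0 + 4·m_1 + 1·m_2 = 6(Δ_1 - Δ_0) = -18
  1·m_1 + 4·m_2 + 1·m_3 = 6(Δ_2 - Δ_1) = 12
Natural end conditions: m_0 = m_3 = 0.
Hence m_0 = 0, m_1 = -28/5, m_2 = 22/5, m_3 = 0.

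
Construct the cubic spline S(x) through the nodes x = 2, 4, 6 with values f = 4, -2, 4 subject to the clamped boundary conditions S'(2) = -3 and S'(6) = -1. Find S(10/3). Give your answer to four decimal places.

-1.1852

Put M_i = S'' at the i-th knot. Here h = (2, 2) and Δ = (-3, 3), so the interior equations h_(i-1)·M_(i-1) + 2(h_(i-1)+h_i)·M_i + h_i·M_(i+1) = 6(Δ_i − Δ_(i-1)) read
  2·M_0 + 8·M_1 + 2·M_2 = 6(Δ_1 - Δ_0) = 36
Clamped end conditions give two more equations: 2h_0·M_0 + h_0·M_1 = 6(Δ_0 - S'(2)) = 0 and h_1·M_1 + 2h_1·M_2 = 6(S'(6) - Δ_1) = -24.
Forward elimination and back-substitution give M_0 = -4, M_1 = 8, M_2 = -10.
On [2, 4], S(x) = 4 - 3·(x - 2) - 2·(x - 2)² + 1·(x - 2)³.
With (x - 2) = 4/3: S(10/3) = -32/27.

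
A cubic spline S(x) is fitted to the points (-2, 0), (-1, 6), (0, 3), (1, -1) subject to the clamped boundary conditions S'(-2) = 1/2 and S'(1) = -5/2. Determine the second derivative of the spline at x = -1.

-21

With m_i denoting the second derivative at x_i, h_i = 1, 1, 1, and Δ_i = (y_(i+1) − y_i)/h_i = 6, -3, -4:
  1·m_0 + 4·m_1 + 1·m_2 = 6(Δ_1 - Δ_0) = -54
  1·m_1 + 4·m_2 + 1·m_3 = 6(Δ_2 - Δ_1) = -6
Clamped end conditions give two more equations: 2h_0·m_0 + h_0·m_1 = 6(Δ_0 - S'(-2)) = 33 and h_2·m_2 + 2h_2·m_3 = 6(S'(1) - Δ_2) = 9.
Solving: m_0 = 27, m_1 = -21, m_2 = 3, m_3 = 3.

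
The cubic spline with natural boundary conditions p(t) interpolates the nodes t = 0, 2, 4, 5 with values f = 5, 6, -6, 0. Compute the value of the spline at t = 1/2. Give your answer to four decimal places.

Put m_i = p'' at the i-th knot. Here h = (2, 2, 1) and Δ = (1/2, -6, 6), so the interior equations h_(i-1)·m_(i-1) + 2(h_(i-1)+h_i)·m_i + h_i·m_(i+1) = 6(Δ_i − Δ_(i-1)) read
  2·m_0 + 8·m_1 + 2·m_2 = 6(Δ_1 - Δ_0) = -39
  2·m_1 + 6·m_2 + 1·m_3 = 6(Δ_2 - Δ_1) = 72
Natural end conditions: m_0 = m_3 = 0.
Hence m_0 = 0, m_1 = -189/22, m_2 = 327/22, m_3 = 0.
On [0, 2], p(t) = 5 + 37/11·t + 0·t² - 63/88·t³.
With t = 1/2: p(1/2) = 4641/704.

6.5923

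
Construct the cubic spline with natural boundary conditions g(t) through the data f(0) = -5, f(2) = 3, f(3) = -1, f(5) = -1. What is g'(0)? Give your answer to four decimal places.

6.9714

Write M_i for g''(x_i). With h_i = 2, 1, 2 and divided differences Δ_i = 4, -4, 0, the continuity of g' gives the tridiagonal system
  2·M_0 + 6·M_1 + 1·M_2 = 6(Δ_1 - Δ_0) = -48
  1·M_1 + 6·M_2 + 2·M_3 = 6(Δ_2 - Δ_1) = 24
Natural end conditions: M_0 = M_3 = 0.
Hence M_0 = 0, M_1 = -312/35, M_2 = 192/35, M_3 = 0.
On [0, 2], g'(t) = b_0 + 2c_0·t + 3d_0·t² with b_0 = Δ_0 - h_0(2M_0 + M_1)/6 = 244/35, c_0 = M_0/2 = 0, d_0 = (M_1 - M_0)/(6h_0) = -26/35. So g'(0) = 244/35.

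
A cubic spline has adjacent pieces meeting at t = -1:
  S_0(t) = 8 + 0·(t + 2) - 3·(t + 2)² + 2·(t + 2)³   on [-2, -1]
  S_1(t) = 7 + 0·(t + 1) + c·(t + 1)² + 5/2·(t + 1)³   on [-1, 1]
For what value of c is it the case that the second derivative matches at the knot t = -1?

3

S_0''(t) = -6 + 12·(t + 2), so S_0''(-1) = 6. On the right, S_1''(-1) = 2c, so c = 3.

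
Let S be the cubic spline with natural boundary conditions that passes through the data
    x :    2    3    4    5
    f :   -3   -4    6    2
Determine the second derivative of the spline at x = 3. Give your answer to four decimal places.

23.2000

Put M_i = S'' at the i-th knot. Here h = (1, 1, 1) and Δ = (-1, 10, -4), so the interior equations h_(i-1)·M_(i-1) + 2(h_(i-1)+h_i)·M_i + h_i·M_(i+1) = 6(Δ_i − Δ_(i-1)) read
  1·M_0 + 4·M_1 + 1·M_2 = 6(Δ_1 - Δ_0) = 66
  1·M_1 + 4·M_2 + 1·M_3 = 6(Δ_2 - Δ_1) = -84
Natural end conditions: M_0 = M_3 = 0.
Forward elimination and back-substitution give M_0 = 0, M_1 = 116/5, M_2 = -134/5, M_3 = 0.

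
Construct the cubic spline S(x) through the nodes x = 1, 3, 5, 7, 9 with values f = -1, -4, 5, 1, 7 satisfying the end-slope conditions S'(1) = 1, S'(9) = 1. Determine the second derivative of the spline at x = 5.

-9

Put M_i = S'' at the i-th knot. Here h = (2, 2, 2, 2) and Δ = (-3/2, 9/2, -2, 3), so the interior equations h_(i-1)·M_(i-1) + 2(h_(i-1)+h_i)·M_i + h_i·M_(i+1) = 6(Δ_i − Δ_(i-1)) read
  2·M_0 + 8·M_1 + 2·M_2 = 6(Δ_1 - Δ_0) = 36
  2·M_1 + 8·M_2 + 2·M_3 = 6(Δ_2 - Δ_1) = -39
  2·M_2 + 8·M_3 + 2·M_4 = 6(Δ_3 - Δ_2) = 30
Clamped end conditions give two more equations: 2h_0·M_0 + h_0·M_1 = 6(Δ_0 - S'(1)) = -15 and h_3·M_3 + 2h_3·M_4 = 6(S'(9) - Δ_3) = -12.
Hence M_0 = -57/7, M_1 = 123/14, M_2 = -9, M_3 = 54/7, M_4 = -48/7.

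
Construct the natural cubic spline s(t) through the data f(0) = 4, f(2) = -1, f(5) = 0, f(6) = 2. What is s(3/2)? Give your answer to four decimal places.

-0.0766

Put M_i = s'' at the i-th knot. Here h = (2, 3, 1) and Δ = (-5/2, 1/3, 2), so the interior equations h_(i-1)·M_(i-1) + 2(h_(i-1)+h_i)·M_i + h_i·M_(i+1) = 6(Δ_i − Δ_(i-1)) read
  2·M_0 + 10·M_1 + 3·M_2 = 6(Δ_1 - Δ_0) = 17
  3·M_1 + 8·M_2 + 1·M_3 = 6(Δ_2 - Δ_1) = 10
Natural end conditions: M_0 = M_3 = 0.
Hence M_0 = 0, M_1 = 106/71, M_2 = 49/71, M_3 = 0.
On [0, 2], s(t) = 4 - 1277/426·t + 0·t² + 53/426·t³.
With t = 3/2: s(3/2) = -87/1136.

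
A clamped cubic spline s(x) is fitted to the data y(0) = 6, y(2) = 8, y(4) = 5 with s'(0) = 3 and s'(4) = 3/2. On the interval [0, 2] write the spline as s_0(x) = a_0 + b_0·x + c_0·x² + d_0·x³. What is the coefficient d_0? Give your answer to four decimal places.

With M_i denoting the second derivative at x_i, h_i = 2, 2, and Δ_i = (y_(i+1) − y_i)/h_i = 1, -3/2:
  2·M_0 + 8·M_1 + 2·M_2 = 6(Δ_1 - Δ_0) = -15
Clamped end conditions give two more equations: 2h_0·M_0 + h_0·M_1 = 6(Δ_0 - s'(0)) = -12 and h_1·M_1 + 2h_1·M_2 = 6(s'(4) - Δ_1) = 18.
Solving: M_0 = -3/2, M_1 = -3, M_2 = 6.
On [0, 2], with s_0(x) = a_0 + b_0·x + c_0·x² + d_0·x³: c_0 = M_0/2 = -3/4, d_0 = (M_1 - M_0)/(6h_0) = -1/8, b_0 = Δ_0 - h_0(2M_0 + M_1)/6 = 3.

-0.1250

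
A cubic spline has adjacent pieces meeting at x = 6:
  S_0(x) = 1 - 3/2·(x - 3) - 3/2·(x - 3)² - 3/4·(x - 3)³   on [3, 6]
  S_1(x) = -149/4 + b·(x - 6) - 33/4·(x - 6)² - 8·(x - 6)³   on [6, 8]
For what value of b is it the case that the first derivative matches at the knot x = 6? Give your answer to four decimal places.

S_0'(x) = -3/2 - 3·(x - 3) - 9/4·(x - 3)², so S_0'(6) = -123/4. On the right, S_1'(6) = b, so b = -123/4.

-30.7500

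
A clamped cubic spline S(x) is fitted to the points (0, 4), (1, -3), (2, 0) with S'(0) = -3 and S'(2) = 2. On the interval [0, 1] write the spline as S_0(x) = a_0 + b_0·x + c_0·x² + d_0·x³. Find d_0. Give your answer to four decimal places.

8.2500

Write M_i for S''(x_i). With h_i = 1, 1 and divided differences Δ_i = -7, 3, the continuity of S' gives the tridiagonal system
  1·M_0 + 4·M_1 + 1·M_2 = 6(Δ_1 - Δ_0) = 60
Clamped end conditions give two more equations: 2h_0·M_0 + h_0·M_1 = 6(Δ_0 - S'(0)) = -24 and h_1·M_1 + 2h_1·M_2 = 6(S'(2) - Δ_1) = -6.
Forward elimination and back-substitution give M_0 = -49/2, M_1 = 25, M_2 = -31/2.
On [0, 1], with S_0(x) = a_0 + b_0·x + c_0·x² + d_0·x³: c_0 = M_0/2 = -49/4, d_0 = (M_1 - M_0)/(6h_0) = 33/4, b_0 = Δ_0 - h_0(2M_0 + M_1)/6 = -3.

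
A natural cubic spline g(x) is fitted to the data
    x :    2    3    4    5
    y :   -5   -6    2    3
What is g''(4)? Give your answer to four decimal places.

-14.8000

With σ_i denoting the second derivative at x_i, h_i = 1, 1, 1, and Δ_i = (y_(i+1) − y_i)/h_i = -1, 8, 1:
  1·σ_0 + 4·σ_1 + 1·σ_2 = 6(Δ_1 - Δ_0) = 54
  1·σ_1 + 4·σ_2 + 1·σ_3 = 6(Δ_2 - Δ_1) = -42
Natural end conditions: σ_0 = σ_3 = 0.
Hence σ_0 = 0, σ_1 = 86/5, σ_2 = -74/5, σ_3 = 0.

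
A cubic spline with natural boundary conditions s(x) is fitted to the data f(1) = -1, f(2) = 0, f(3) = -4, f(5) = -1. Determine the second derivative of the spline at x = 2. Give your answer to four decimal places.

Let M_i = s''(x_i). Step sizes h_i = 1, 1, 2; slopes of the chords Δ_i = (y_(i+1) - y_i)/h_i = 1, -4, 3/2.
  1·M_0 + 4·M_1 + 1·M_2 = 6(Δ_1 - Δ_0) = -30
  1·M_1 + 6·M_2 + 2·M_3 = 6(Δ_2 - Δ_1) = 33
Natural end conditions: M_0 = M_3 = 0.
Solving: M_0 = 0, M_1 = -213/23, M_2 = 162/23, M_3 = 0.

-9.2609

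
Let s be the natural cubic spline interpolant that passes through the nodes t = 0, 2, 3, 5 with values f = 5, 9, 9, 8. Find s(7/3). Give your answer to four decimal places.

Put m_i = s'' at the i-th knot. Here h = (2, 1, 2) and Δ = (2, 0, -1/2), so the interior equations h_(i-1)·m_(i-1) + 2(h_(i-1)+h_i)·m_i + h_i·m_(i+1) = 6(Δ_i − Δ_(i-1)) read
  2·m_0 + 6·m_1 + 1·m_2 = 6(Δ_1 - Δ_0) = -12
  1·m_1 + 6·m_2 + 2·m_3 = 6(Δ_2 - Δ_1) = -3
Natural end conditions: m_0 = m_3 = 0.
Solving: m_0 = 0, m_1 = -69/35, m_2 = -6/35, m_3 = 0.
On [2, 3], s(t) = 9 + 24/35·(t - 2) - 69/70·(t - 2)² + 3/10·(t - 2)³.
With (t - 2) = 1/3: s(7/3) = 2876/315.

9.1302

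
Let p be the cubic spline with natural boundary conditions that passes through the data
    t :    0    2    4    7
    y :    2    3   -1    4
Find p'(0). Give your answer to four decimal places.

Put m_i = p'' at the i-th knot. Here h = (2, 2, 3) and Δ = (1/2, -2, 5/3), so the interior equations h_(i-1)·m_(i-1) + 2(h_(i-1)+h_i)·m_i + h_i·m_(i+1) = 6(Δ_i − Δ_(i-1)) read
  2·m_0 + 8·m_1 + 2·m_2 = 6(Δ_1 - Δ_0) = -15
  2·m_1 + 10·m_2 + 3·m_3 = 6(Δ_2 - Δ_1) = 22
Natural end conditions: m_0 = m_3 = 0.
Forward elimination and back-substitution give m_0 = 0, m_1 = -97/38, m_2 = 103/38, m_3 = 0.
On [0, 2], p'(t) = b_0 + 2c_0·t + 3d_0·t² with b_0 = Δ_0 - h_0(2m_0 + m_1)/6 = 77/57, c_0 = m_0/2 = 0, d_0 = (m_1 - m_0)/(6h_0) = -97/456. So p'(0) = 77/57.

1.3509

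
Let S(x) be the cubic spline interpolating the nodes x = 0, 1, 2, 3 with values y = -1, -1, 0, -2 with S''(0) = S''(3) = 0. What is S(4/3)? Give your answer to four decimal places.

-0.5827

Let M_i = S''(x_i). Step sizes h_i = 1, 1, 1; slopes of the chords Δ_i = (y_(i+1) - y_i)/h_i = 0, 1, -2.
  1·M_0 + 4·M_1 + 1·M_2 = 6(Δ_1 - Δ_0) = 6
  1·M_1 + 4·M_2 + 1·M_3 = 6(Δ_2 - Δ_1) = -18
Natural end conditions: M_0 = M_3 = 0.
Solving: M_0 = 0, M_1 = 14/5, M_2 = -26/5, M_3 = 0.
On [1, 2], S(x) = -1 + 14/15·(x - 1) + 7/5·(x - 1)² - 4/3·(x - 1)³.
With (x - 1) = 1/3: S(4/3) = -236/405.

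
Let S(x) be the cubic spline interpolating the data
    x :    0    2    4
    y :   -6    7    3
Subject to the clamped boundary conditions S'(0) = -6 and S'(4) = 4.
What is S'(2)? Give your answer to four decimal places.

3.8750

Write M_i for S''(x_i). With h_i = 2, 2 and divided differences Δ_i = 13/2, -2, the continuity of S' gives the tridiagonal system
  2·M_0 + 8·M_1 + 2·M_2 = 6(Δ_1 - Δ_0) = -51
Clamped end conditions give two more equations: 2h_0·M_0 + h_0·M_1 = 6(Δ_0 - S'(0)) = 75 and h_1·M_1 + 2h_1·M_2 = 6(S'(4) - Δ_1) = 36.
Solving: M_0 = 221/8, M_1 = -71/4, M_2 = 143/8.
On [2, 4], S'(x) = b_1 + 2c_1·(x - 2) + 3d_1·(x - 2)² with b_1 = Δ_1 - h_1(2M_1 + M_2)/6 = 31/8, c_1 = M_1/2 = -71/8, d_1 = (M_2 - M_1)/(6h_1) = 95/32. So S'(2) = 31/8.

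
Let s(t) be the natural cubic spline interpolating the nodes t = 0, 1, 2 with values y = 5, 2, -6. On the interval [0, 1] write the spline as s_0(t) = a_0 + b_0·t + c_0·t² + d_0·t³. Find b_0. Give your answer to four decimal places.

With σ_i denoting the second derivative at x_i, h_i = 1, 1, and Δ_i = (y_(i+1) − y_i)/h_i = -3, -8:
  1·σ_0 + 4·σ_1 + 1·σ_2 = 6(Δ_1 - Δ_0) = -30
Natural end conditions: σ_0 = σ_2 = 0.
Forward elimination and back-substitution give σ_0 = 0, σ_1 = -15/2, σ_2 = 0.
On [0, 1], with s_0(t) = a_0 + b_0·t + c_0·t² + d_0·t³: c_0 = σ_0/2 = 0, d_0 = (σ_1 - σ_0)/(6h_0) = -5/4, b_0 = Δ_0 - h_0(2σ_0 + σ_1)/6 = -7/4.

-1.7500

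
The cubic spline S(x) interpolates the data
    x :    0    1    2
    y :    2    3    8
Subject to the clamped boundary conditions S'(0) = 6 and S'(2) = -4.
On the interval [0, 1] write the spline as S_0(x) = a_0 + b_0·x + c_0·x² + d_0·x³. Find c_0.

-13

Put M_i = S'' at the i-th knot. Here h = (1, 1) and Δ = (1, 5), so the interior equations h_(i-1)·M_(i-1) + 2(h_(i-1)+h_i)·M_i + h_i·M_(i+1) = 6(Δ_i − Δ_(i-1)) read
  1·M_0 + 4·M_1 + 1·M_2 = 6(Δ_1 - Δ_0) = 24
Clamped end conditions give two more equations: 2h_0·M_0 + h_0·M_1 = 6(Δ_0 - S'(0)) = -30 and h_1·M_1 + 2h_1·M_2 = 6(S'(2) - Δ_1) = -54.
Solving the tridiagonal system: M_0 = -26, M_1 = 22, M_2 = -38.
On [0, 1], with S_0(x) = a_0 + b_0·x + c_0·x² + d_0·x³: c_0 = M_0/2 = -13, d_0 = (M_1 - M_0)/(6h_0) = 8, b_0 = Δ_0 - h_0(2M_0 + M_1)/6 = 6.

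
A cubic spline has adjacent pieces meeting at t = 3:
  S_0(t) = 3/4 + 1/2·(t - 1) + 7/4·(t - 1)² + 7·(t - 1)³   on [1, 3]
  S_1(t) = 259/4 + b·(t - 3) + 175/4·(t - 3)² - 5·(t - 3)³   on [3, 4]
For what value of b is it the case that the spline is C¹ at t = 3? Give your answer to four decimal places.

S_0'(t) = 1/2 + 7/2·(t - 1) + 21·(t - 1)², so S_0'(3) = 183/2. On the right, S_1'(3) = b, so b = 183/2.

91.5000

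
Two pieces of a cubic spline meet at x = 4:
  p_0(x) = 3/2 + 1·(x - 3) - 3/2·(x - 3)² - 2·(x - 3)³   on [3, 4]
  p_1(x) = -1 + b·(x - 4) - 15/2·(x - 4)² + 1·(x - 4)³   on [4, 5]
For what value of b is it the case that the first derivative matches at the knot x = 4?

-8

p_0'(x) = 1 - 3·(x - 3) - 6·(x - 3)², so p_0'(4) = -8. On the right, p_1'(4) = b, so b = -8.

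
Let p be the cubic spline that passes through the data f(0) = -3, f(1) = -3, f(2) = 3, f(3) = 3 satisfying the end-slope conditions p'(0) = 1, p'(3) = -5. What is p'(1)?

3

Write σ_i for p''(x_i). With h_i = 1, 1, 1 and divided differences Δ_i = 0, 6, 0, the continuity of p' gives the tridiagonal system
  1·σ_0 + 4·σ_1 + 1·σ_2 = 6(Δ_1 - Δ_0) = 36
  1·σ_1 + 4·σ_2 + 1·σ_3 = 6(Δ_2 - Δ_1) = -36
Clamped end conditions give two more equations: 2h_0·σ_0 + h_0·σ_1 = 6(Δ_0 - p'(0)) = -6 and h_2·σ_2 + 2h_2·σ_3 = 6(p'(3) - Δ_2) = -30.
Solving the tridiagonal system: σ_0 = -10, σ_1 = 14, σ_2 = -10, σ_3 = -10.
On [1, 2], p'(x) = b_1 + 2c_1·(x - 1) + 3d_1·(x - 1)² with b_1 = Δ_1 - h_1(2σ_1 + σ_2)/6 = 3, c_1 = σ_1/2 = 7, d_1 = (σ_2 - σ_1)/(6h_1) = -4. So p'(1) = 3.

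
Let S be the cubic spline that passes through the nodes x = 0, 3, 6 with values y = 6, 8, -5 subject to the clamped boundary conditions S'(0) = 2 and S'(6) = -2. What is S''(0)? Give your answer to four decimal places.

Write M_i for S''(x_i). With h_i = 3, 3 and divided differences Δ_i = 2/3, -13/3, the continuity of S' gives the tridiagonal system
  3·M_0 + 12·M_1 + 3·M_2 = 6(Δ_1 - Δ_0) = -30
Clamped end conditions give two more equations: 2h_0·M_0 + h_0·M_1 = 6(Δ_0 - S'(0)) = -8 and h_1·M_1 + 2h_1·M_2 = 6(S'(6) - Δ_1) = 14.
Solving: M_0 = 1/2, M_1 = -11/3, M_2 = 25/6.

0.5000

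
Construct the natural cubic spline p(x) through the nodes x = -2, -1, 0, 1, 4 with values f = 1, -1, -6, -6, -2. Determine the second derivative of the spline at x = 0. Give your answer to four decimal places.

With σ_i denoting the second derivative at x_i, h_i = 1, 1, 1, 3, and Δ_i = (y_(i+1) − y_i)/h_i = -2, -5, 0, 4/3:
  1·σ_0 + 4·σ_1 + 1·σ_2 = 6(Δ_1 - Δ_0) = -18
  1·σ_1 + 4·σ_2 + 1·σ_3 = 6(Δ_2 - Δ_1) = 30
  1·σ_2 + 8·σ_3 + 3·σ_4 = 6(Δ_3 - Δ_2) = 8
Natural end conditions: σ_0 = σ_4 = 0.
Solving: σ_0 = 0, σ_1 = -395/58, σ_2 = 268/29, σ_3 = -9/58, σ_4 = 0.

9.2414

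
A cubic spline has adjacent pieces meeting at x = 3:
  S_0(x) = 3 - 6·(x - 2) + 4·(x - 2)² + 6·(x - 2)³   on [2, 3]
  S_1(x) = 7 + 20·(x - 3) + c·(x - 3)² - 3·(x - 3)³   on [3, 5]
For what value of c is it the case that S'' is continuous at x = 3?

S_0''(x) = 8 + 36·(x - 2), so S_0''(3) = 44. On the right, S_1''(3) = 2c, so c = 22.

22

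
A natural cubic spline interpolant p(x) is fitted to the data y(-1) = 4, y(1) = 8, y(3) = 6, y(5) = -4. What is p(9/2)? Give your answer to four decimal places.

-1.0938

With m_i denoting the second derivative at x_i, h_i = 2, 2, 2, and Δ_i = (y_(i+1) − y_i)/h_i = 2, -1, -5:
  2·m_0 + 8·m_1 + 2·m_2 = 6(Δ_1 - Δ_0) = -18
  2·m_1 + 8·m_2 + 2·m_3 = 6(Δ_2 - Δ_1) = -24
Natural end conditions: m_0 = m_3 = 0.
Hence m_0 = 0, m_1 = -8/5, m_2 = -13/5, m_3 = 0.
On [3, 5], p(x) = 6 - 49/15·(x - 3) - 13/10·(x - 3)² + 13/60·(x - 3)³.
With (x - 3) = 3/2: p(9/2) = -35/32.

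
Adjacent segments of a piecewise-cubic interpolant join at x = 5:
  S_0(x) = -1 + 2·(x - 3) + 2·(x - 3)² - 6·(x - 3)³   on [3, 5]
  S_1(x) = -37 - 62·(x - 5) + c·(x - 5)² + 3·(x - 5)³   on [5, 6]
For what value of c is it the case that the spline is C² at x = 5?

-34

S_0''(x) = 4 - 36·(x - 3), so S_0''(5) = -68. On the right, S_1''(5) = 2c, so c = -34.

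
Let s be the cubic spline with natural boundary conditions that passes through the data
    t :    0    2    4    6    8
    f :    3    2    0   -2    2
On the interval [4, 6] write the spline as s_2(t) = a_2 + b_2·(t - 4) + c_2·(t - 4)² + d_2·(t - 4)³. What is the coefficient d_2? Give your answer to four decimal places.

Let M_i = s''(x_i). Step sizes h_i = 2, 2, 2, 2; slopes of the chords Δ_i = (y_(i+1) - y_i)/h_i = -1/2, -1, -1, 2.
  2·M_0 + 8·M_1 + 2·M_2 = 6(Δ_1 - Δ_0) = -3
  2·M_1 + 8·M_2 + 2·M_3 = 6(Δ_2 - Δ_1) = 0
  2·M_2 + 8·M_3 + 2·M_4 = 6(Δ_3 - Δ_2) = 18
Natural end conditions: M_0 = M_4 = 0.
Solving the tridiagonal system: M_0 = 0, M_1 = -27/112, M_2 = -15/28, M_3 = 267/112, M_4 = 0.
On [4, 6], with s_2(t) = a_2 + b_2·(t - 4) + c_2·(t - 4)² + d_2·(t - 4)³: c_2 = M_2/2 = -15/56, d_2 = (M_3 - M_2)/(6h_2) = 109/448, b_2 = Δ_2 - h_2(2M_2 + M_3)/6 = -23/16.

0.2433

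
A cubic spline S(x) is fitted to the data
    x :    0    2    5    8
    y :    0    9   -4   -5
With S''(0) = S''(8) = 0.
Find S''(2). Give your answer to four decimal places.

-6.3784

With m_i denoting the second derivative at x_i, h_i = 2, 3, 3, and Δ_i = (y_(i+1) − y_i)/h_i = 9/2, -13/3, -1/3:
  2·m_0 + 10·m_1 + 3·m_2 = 6(Δ_1 - Δ_0) = -53
  3·m_1 + 12·m_2 + 3·m_3 = 6(Δ_2 - Δ_1) = 24
Natural end conditions: m_0 = m_3 = 0.
Solving: m_0 = 0, m_1 = -236/37, m_2 = 133/37, m_3 = 0.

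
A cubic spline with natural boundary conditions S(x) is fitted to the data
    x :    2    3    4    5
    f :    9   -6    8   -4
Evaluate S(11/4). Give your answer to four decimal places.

-5.3563

Let M_i = S''(x_i). Step sizes h_i = 1, 1, 1; slopes of the chords Δ_i = (y_(i+1) - y_i)/h_i = -15, 14, -12.
  1·M_0 + 4·M_1 + 1·M_2 = 6(Δ_1 - Δ_0) = 174
  1·M_1 + 4·M_2 + 1·M_3 = 6(Δ_2 - Δ_1) = -156
Natural end conditions: M_0 = M_3 = 0.
Forward elimination and back-substitution give M_0 = 0, M_1 = 284/5, M_2 = -266/5, M_3 = 0.
On [2, 3], S(x) = 9 - 367/15·(x - 2) + 0·(x - 2)² + 142/15·(x - 2)³.
With (x - 2) = 3/4: S(11/4) = -857/160.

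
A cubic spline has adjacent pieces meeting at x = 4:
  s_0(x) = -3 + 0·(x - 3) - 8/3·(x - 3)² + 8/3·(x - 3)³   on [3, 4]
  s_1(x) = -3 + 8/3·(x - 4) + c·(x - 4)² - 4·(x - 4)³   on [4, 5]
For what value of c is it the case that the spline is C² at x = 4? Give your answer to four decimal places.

s_0''(x) = -16/3 + 16·(x - 3), so s_0''(4) = 32/3. On the right, s_1''(4) = 2c, so c = 16/3.

5.3333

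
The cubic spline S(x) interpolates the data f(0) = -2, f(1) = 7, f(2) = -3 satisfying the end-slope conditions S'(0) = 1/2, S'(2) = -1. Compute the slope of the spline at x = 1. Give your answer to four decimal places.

Write M_i for S''(x_i). With h_i = 1, 1 and divided differences Δ_i = 9, -10, the continuity of S' gives the tridiagonal system
  1·M_0 + 4·M_1 + 1·M_2 = 6(Δ_1 - Δ_0) = -114
Clamped end conditions give two more equations: 2h_0·M_0 + h_0·M_1 = 6(Δ_0 - S'(0)) = 51 and h_1·M_1 + 2h_1·M_2 = 6(S'(2) - Δ_1) = 54.
Solving: M_0 = 213/4, M_1 = -111/2, M_2 = 219/4.
On [1, 2], S'(x) = b_1 + 2c_1·(x - 1) + 3d_1·(x - 1)² with b_1 = Δ_1 - h_1(2M_1 + M_2)/6 = -5/8, c_1 = M_1/2 = -111/4, d_1 = (M_2 - M_1)/(6h_1) = 147/8. So S'(1) = -5/8.

-0.6250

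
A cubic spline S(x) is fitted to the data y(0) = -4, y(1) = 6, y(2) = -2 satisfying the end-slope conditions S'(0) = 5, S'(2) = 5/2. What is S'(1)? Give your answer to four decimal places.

-0.3750

Let M_i = S''(x_i). Step sizes h_i = 1, 1; slopes of the chords Δ_i = (y_(i+1) - y_i)/h_i = 10, -8.
  1·M_0 + 4·M_1 + 1·M_2 = 6(Δ_1 - Δ_0) = -108
Clamped end conditions give two more equations: 2h_0·M_0 + h_0·M_1 = 6(Δ_0 - S'(0)) = 30 and h_1·M_1 + 2h_1·M_2 = 6(S'(2) - Δ_1) = 63.
Solving: M_0 = 163/4, M_1 = -103/2, M_2 = 229/4.
On [1, 2], S'(x) = b_1 + 2c_1·(x - 1) + 3d_1·(x - 1)² with b_1 = Δ_1 - h_1(2M_1 + M_2)/6 = -3/8, c_1 = M_1/2 = -103/4, d_1 = (M_2 - M_1)/(6h_1) = 145/8. So S'(1) = -3/8.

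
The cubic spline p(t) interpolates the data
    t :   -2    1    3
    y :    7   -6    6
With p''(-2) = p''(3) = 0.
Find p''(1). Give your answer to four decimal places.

6.2000

Let σ_i = p''(x_i). Step sizes h_i = 3, 2; slopes of the chords Δ_i = (y_(i+1) - y_i)/h_i = -13/3, 6.
  3·σ_0 + 10·σ_1 + 2·σ_2 = 6(Δ_1 - Δ_0) = 62
Natural end conditions: σ_0 = σ_2 = 0.
Forward elimination and back-substitution give σ_0 = 0, σ_1 = 31/5, σ_2 = 0.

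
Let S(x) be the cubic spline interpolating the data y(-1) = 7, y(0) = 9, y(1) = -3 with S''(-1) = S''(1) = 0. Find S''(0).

Put σ_i = S'' at the i-th knot. Here h = (1, 1) and Δ = (2, -12), so the interior equations h_(i-1)·σ_(i-1) + 2(h_(i-1)+h_i)·σ_i + h_i·σ_(i+1) = 6(Δ_i − Δ_(i-1)) read
  1·σ_0 + 4·σ_1 + 1·σ_2 = 6(Δ_1 - Δ_0) = -84
Natural end conditions: σ_0 = σ_2 = 0.
Solving: σ_0 = 0, σ_1 = -21, σ_2 = 0.

-21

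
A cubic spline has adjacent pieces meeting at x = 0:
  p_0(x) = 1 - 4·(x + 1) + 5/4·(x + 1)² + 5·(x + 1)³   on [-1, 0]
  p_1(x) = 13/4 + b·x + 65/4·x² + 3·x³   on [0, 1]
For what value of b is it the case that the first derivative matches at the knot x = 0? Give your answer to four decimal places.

13.5000

p_0'(x) = -4 + 5/2·(x + 1) + 15·(x + 1)², so p_0'(0) = 27/2. On the right, p_1'(0) = b, so b = 27/2.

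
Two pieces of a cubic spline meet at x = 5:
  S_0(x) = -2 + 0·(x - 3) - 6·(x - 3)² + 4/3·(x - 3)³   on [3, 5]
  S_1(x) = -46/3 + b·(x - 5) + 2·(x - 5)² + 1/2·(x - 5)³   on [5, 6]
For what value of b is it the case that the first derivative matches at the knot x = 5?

S_0'(x) = 0 - 12·(x - 3) + 4·(x - 3)², so S_0'(5) = -8. On the right, S_1'(5) = b, so b = -8.

-8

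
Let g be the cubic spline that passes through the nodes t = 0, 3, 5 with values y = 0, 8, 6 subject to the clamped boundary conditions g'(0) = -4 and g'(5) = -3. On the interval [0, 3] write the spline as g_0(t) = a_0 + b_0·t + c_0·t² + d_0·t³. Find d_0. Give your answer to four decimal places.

Write M_i for g''(x_i). With h_i = 3, 2 and divided differences Δ_i = 8/3, -1, the continuity of g' gives the tridiagonal system
  3·M_0 + 10·M_1 + 2·M_2 = 6(Δ_1 - Δ_0) = -22
Clamped end conditions give two more equations: 2h_0·M_0 + h_0·M_1 = 6(Δ_0 - g'(0)) = 40 and h_1·M_1 + 2h_1·M_2 = 6(g'(5) - Δ_1) = -12.
Solving the tridiagonal system: M_0 = 136/15, M_1 = -24/5, M_2 = -3/5.
On [0, 3], with g_0(t) = a_0 + b_0·t + c_0·t² + d_0·t³: c_0 = M_0/2 = 68/15, d_0 = (M_1 - M_0)/(6h_0) = -104/135, b_0 = Δ_0 - h_0(2M_0 + M_1)/6 = -4.

-0.7704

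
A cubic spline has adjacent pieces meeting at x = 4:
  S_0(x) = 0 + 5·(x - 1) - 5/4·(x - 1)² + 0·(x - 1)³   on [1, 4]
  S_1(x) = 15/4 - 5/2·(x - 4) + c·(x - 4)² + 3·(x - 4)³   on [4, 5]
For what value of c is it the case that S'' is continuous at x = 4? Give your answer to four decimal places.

-1.2500

S_0''(x) = -5/2 + 0·(x - 1), so S_0''(4) = -5/2. On the right, S_1''(4) = 2c, so c = -5/4.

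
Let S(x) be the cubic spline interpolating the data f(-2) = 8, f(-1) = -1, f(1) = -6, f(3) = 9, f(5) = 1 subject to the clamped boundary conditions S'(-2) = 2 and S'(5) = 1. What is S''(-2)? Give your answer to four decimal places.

Put σ_i = S'' at the i-th knot. Here h = (1, 2, 2, 2) and Δ = (-9, -5/2, 15/2, -4), so the interior equations h_(i-1)·σ_(i-1) + 2(h_(i-1)+h_i)·σ_i + h_i·σ_(i+1) = 6(Δ_i − Δ_(i-1)) read
  1·σ_0 + 6·σ_1 + 2·σ_2 = 6(Δ_1 - Δ_0) = 39
  2·σ_1 + 8·σ_2 + 2·σ_3 = 6(Δ_2 - Δ_1) = 60
  2·σ_2 + 8·σ_3 + 2·σ_4 = 6(Δ_3 - Δ_2) = -69
Clamped end conditions give two more equations: 2h_0·σ_0 + h_0·σ_1 = 6(Δ_0 - S'(-2)) = -66 and h_3·σ_3 + 2h_3·σ_4 = 6(S'(5) - Δ_3) = 30.
Solving the tridiagonal system: σ_0 = -1633/43, σ_1 = 428/43, σ_2 = 371/43, σ_3 = -622/43, σ_4 = 1267/86.

-37.9767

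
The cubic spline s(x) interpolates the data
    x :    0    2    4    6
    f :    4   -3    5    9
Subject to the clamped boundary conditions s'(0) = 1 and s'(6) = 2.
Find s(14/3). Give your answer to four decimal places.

With M_i denoting the second derivative at x_i, h_i = 2, 2, 2, and Δ_i = (y_(i+1) − y_i)/h_i = -7/2, 4, 2:
  2·M_0 + 8·M_1 + 2·M_2 = 6(Δ_1 - Δ_0) = 45
  2·M_1 + 8·M_2 + 2·M_3 = 6(Δ_2 - Δ_1) = -12
Clamped end conditions give two more equations: 2h_0·M_0 + h_0·M_1 = 6(Δ_0 - s'(0)) = -27 and h_2·M_2 + 2h_2·M_3 = 6(s'(6) - Δ_2) = 0.
Solving the tridiagonal system: M_0 = -347/30, M_1 = 289/30, M_2 = -67/15, M_3 = 67/30.
On [4, 6], s(x) = 5 + 127/30·(x - 4) - 67/30·(x - 4)² + 67/120·(x - 4)³.
With (x - 4) = 2/3: s(14/3) = 2833/405.

6.9951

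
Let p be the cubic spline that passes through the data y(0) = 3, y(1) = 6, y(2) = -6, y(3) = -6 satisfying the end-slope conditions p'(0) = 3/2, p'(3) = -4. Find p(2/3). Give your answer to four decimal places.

6.1432

Put m_i = p'' at the i-th knot. Here h = (1, 1, 1) and Δ = (3, -12, 0), so the interior equations h_(i-1)·m_(i-1) + 2(h_(i-1)+h_i)·m_i + h_i·m_(i+1) = 6(Δ_i − Δ_(i-1)) read
  1·m_0 + 4·m_1 + 1·m_2 = 6(Δ_1 - Δ_0) = -90
  1·m_1 + 4·m_2 + 1·m_3 = 6(Δ_2 - Δ_1) = 72
Clamped end conditions give two more equations: 2h_0·m_0 + h_0·m_1 = 6(Δ_0 - p'(0)) = 9 and h_2·m_2 + 2h_2·m_3 = 6(p'(3) - Δ_2) = -24.
Solving: m_0 = 344/15, m_1 = -553/15, m_2 = 518/15, m_3 = -439/15.
On [0, 1], p(x) = 3 + 3/2·x + 172/15·x² - 299/30·x³.
With x = 2/3: p(2/3) = 2488/405.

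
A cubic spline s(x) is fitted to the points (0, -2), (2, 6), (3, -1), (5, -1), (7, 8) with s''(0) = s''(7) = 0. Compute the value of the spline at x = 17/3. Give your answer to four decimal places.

Put M_i = s'' at the i-th knot. Here h = (2, 1, 2, 2) and Δ = (4, -7, 0, 9/2), so the interior equations h_(i-1)·M_(i-1) + 2(h_(i-1)+h_i)·M_i + h_i·M_(i+1) = 6(Δ_i − Δ_(i-1)) read
  2·M_0 + 6·M_1 + 1·M_2 = 6(Δ_1 - Δ_0) = -66
  1·M_1 + 6·M_2 + 2·M_3 = 6(Δ_2 - Δ_1) = 42
  2·M_2 + 8·M_3 + 2·M_4 = 6(Δ_3 - Δ_2) = 27
Natural end conditions: M_0 = M_4 = 0.
Hence M_0 = 0, M_1 = -1593/128, M_2 = 555/64, M_3 = 309/256, M_4 = 0.
On [5, 7], s(x) = -1 + 473/128·(x - 5) + 309/512·(x - 5)² - 103/1024·(x - 5)³.
With (x - 5) = 2/3: s(17/3) = 2941/1728.

1.7020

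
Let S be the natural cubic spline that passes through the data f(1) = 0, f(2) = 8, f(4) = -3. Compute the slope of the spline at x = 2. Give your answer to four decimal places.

3.5000

Put m_i = S'' at the i-th knot. Here h = (1, 2) and Δ = (8, -11/2), so the interior equations h_(i-1)·m_(i-1) + 2(h_(i-1)+h_i)·m_i + h_i·m_(i+1) = 6(Δ_i − Δ_(i-1)) read
  1·m_0 + 6·m_1 + 2·m_2 = 6(Δ_1 - Δ_0) = -81
Natural end conditions: m_0 = m_2 = 0.
Hence m_0 = 0, m_1 = -27/2, m_2 = 0.
On [2, 4], S'(x) = b_1 + 2c_1·(x - 2) + 3d_1·(x - 2)² with b_1 = Δ_1 - h_1(2m_1 + m_2)/6 = 7/2, c_1 = m_1/2 = -27/4, d_1 = (m_2 - m_1)/(6h_1) = 9/8. So S'(2) = 7/2.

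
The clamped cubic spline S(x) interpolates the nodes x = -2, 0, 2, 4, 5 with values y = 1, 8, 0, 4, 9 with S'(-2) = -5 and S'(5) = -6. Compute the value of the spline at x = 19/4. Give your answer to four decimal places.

Write m_i for S''(x_i). With h_i = 2, 2, 2, 1 and divided differences Δ_i = 7/2, -4, 2, 5, the continuity of S' gives the tridiagonal system
  2·m_0 + 8·m_1 + 2·m_2 = 6(Δ_1 - Δ_0) = -45
  2·m_1 + 8·m_2 + 2·m_3 = 6(Δ_2 - Δ_1) = 36
  2·m_2 + 6·m_3 + 1·m_4 = 6(Δ_3 - Δ_2) = 18
Clamped end conditions give two more equations: 2h_0·m_0 + h_0·m_1 = 6(Δ_0 - S'(-2)) = 51 and h_3·m_3 + 2h_3·m_4 = 6(S'(5) - Δ_3) = -66.
Solving the tridiagonal system: m_0 = 3197/172, m_1 = -502/43, m_2 = 965/172, m_3 = 311/43, m_4 = -3149/86.
On [4, 5], S(x) = 4 + 1495/172·(x - 4) + 311/86·(x - 4)² - 1257/172·(x - 4)³.
With (x - 4) = 3/4: S(19/4) = 104245/11008.

9.4699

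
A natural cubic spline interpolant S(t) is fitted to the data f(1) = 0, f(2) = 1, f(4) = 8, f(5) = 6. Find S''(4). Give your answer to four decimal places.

-7.1250

Put m_i = S'' at the i-th knot. Here h = (1, 2, 1) and Δ = (1, 7/2, -2), so the interior equations h_(i-1)·m_(i-1) + 2(h_(i-1)+h_i)·m_i + h_i·m_(i+1) = 6(Δ_i − Δ_(i-1)) read
  1·m_0 + 6·m_1 + 2·m_2 = 6(Δ_1 - Δ_0) = 15
  2·m_1 + 6·m_2 + 1·m_3 = 6(Δ_2 - Δ_1) = -33
Natural end conditions: m_0 = m_3 = 0.
Hence m_0 = 0, m_1 = 39/8, m_2 = -57/8, m_3 = 0.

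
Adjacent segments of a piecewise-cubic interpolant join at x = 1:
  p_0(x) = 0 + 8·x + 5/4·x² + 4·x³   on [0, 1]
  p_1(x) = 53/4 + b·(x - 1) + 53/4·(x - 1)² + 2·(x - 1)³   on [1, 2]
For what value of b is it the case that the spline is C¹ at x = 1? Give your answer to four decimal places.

22.5000

p_0'(x) = 8 + 5/2·x + 12·x², so p_0'(1) = 45/2. On the right, p_1'(1) = b, so b = 45/2.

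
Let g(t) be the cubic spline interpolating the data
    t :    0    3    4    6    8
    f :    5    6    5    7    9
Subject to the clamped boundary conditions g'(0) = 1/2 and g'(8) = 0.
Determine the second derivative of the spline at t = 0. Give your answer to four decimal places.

0.5896

Put σ_i = g'' at the i-th knot. Here h = (3, 1, 2, 2) and Δ = (1/3, -1, 1, 1), so the interior equations h_(i-1)·σ_(i-1) + 2(h_(i-1)+h_i)·σ_i + h_i·σ_(i+1) = 6(Δ_i − Δ_(i-1)) read
  3·σ_0 + 8·σ_1 + 1·σ_2 = 6(Δ_1 - Δ_0) = -8
  1·σ_1 + 6·σ_2 + 2·σ_3 = 6(Δ_2 - Δ_1) = 12
  2·σ_2 + 8·σ_3 + 2·σ_4 = 6(Δ_3 - Δ_2) = 0
Clamped end conditions give two more equations: 2h_0·σ_0 + h_0·σ_1 = 6(Δ_0 - g'(0)) = -1 and h_3·σ_3 + 2h_3·σ_4 = 6(g'(8) - Δ_3) = -6.
Forward elimination and back-substitution give σ_0 = 283/480, σ_1 = -121/80, σ_2 = 373/160, σ_3 = -19/80, σ_4 = -221/160.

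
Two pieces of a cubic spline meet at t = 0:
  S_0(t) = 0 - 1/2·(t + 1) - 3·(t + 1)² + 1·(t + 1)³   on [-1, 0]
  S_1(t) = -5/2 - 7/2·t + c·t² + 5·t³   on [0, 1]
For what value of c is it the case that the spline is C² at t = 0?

S_0''(t) = -6 + 6·(t + 1), so S_0''(0) = 0. On the right, S_1''(0) = 2c, so c = 0.

0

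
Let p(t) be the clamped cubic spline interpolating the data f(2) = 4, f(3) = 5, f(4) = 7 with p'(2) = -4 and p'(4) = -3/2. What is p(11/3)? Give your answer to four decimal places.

Put M_i = p'' at the i-th knot. Here h = (1, 1) and Δ = (1, 2), so the interior equations h_(i-1)·M_(i-1) + 2(h_(i-1)+h_i)·M_i + h_i·M_(i+1) = 6(Δ_i − Δ_(i-1)) read
  1·M_0 + 4·M_1 + 1·M_2 = 6(Δ_1 - Δ_0) = 6
Clamped end conditions give two more equations: 2h_0·M_0 + h_0·M_1 = 6(Δ_0 - p'(2)) = 30 and h_1·M_1 + 2h_1·M_2 = 6(p'(4) - Δ_1) = -21.
Solving the tridiagonal system: M_0 = 59/4, M_1 = 1/2, M_2 = -43/4.
On [3, 4], p(t) = 5 + 29/8·(t - 3) + 1/4·(t - 3)² - 15/8·(t - 3)³.
With (t - 3) = 2/3: p(11/3) = 251/36.

6.9722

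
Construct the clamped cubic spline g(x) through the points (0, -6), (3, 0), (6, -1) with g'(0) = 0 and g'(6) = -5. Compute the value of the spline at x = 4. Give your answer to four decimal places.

1.9630

Write M_i for g''(x_i). With h_i = 3, 3 and divided differences Δ_i = 2, -1/3, the continuity of g' gives the tridiagonal system
  3·M_0 + 12·M_1 + 3·M_2 = 6(Δ_1 - Δ_0) = -14
Clamped end conditions give two more equations: 2h_0·M_0 + h_0·M_1 = 6(Δ_0 - g'(0)) = 12 and h_1·M_1 + 2h_1·M_2 = 6(g'(6) - Δ_1) = -28.
Solving the tridiagonal system: M_0 = 7/3, M_1 = -2/3, M_2 = -13/3.
On [3, 6], g(x) = 0 + 5/2·(x - 3) - 1/3·(x - 3)² - 11/54·(x - 3)³.
With (x - 3) = 1: g(4) = 53/27.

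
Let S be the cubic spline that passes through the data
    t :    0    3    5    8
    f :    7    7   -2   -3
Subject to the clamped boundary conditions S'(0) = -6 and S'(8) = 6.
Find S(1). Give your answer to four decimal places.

With m_i denoting the second derivative at x_i, h_i = 3, 2, 3, and Δ_i = (y_(i+1) − y_i)/h_i = 0, -9/2, -1/3:
  3·m_0 + 10·m_1 + 2·m_2 = 6(Δ_1 - Δ_0) = -27
  2·m_1 + 10·m_2 + 3·m_3 = 6(Δ_2 - Δ_1) = 25
Clamped end conditions give two more equations: 2h_0·m_0 + h_0·m_1 = 6(Δ_0 - S'(0)) = 36 and h_2·m_2 + 2h_2·m_3 = 6(S'(8) - Δ_2) = 38.
Solving the tridiagonal system: m_0 = 809/91, m_1 = -526/91, m_2 = 188/91, m_3 = 1447/273.
On [0, 3], S(t) = 7 - 6·t + 809/182·t² - 445/546·t³.
With t = 1: S(1) = 1264/273.

4.6300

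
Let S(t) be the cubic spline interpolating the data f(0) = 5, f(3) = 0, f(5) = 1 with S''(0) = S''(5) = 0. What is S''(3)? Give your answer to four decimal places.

Write M_i for S''(x_i). With h_i = 3, 2 and divided differences Δ_i = -5/3, 1/2, the continuity of S' gives the tridiagonal system
  3·M_0 + 10·M_1 + 2·M_2 = 6(Δ_1 - Δ_0) = 13
Natural end conditions: M_0 = M_2 = 0.
Hence M_0 = 0, M_1 = 13/10, M_2 = 0.

1.3000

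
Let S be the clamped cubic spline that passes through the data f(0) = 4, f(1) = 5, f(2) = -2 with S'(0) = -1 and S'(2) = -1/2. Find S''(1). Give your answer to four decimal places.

-24.5000

Let M_i = S''(x_i). Step sizes h_i = 1, 1; slopes of the chords Δ_i = (y_(i+1) - y_i)/h_i = 1, -7.
  1·M_0 + 4·M_1 + 1·M_2 = 6(Δ_1 - Δ_0) = -48
Clamped end conditions give two more equations: 2h_0·M_0 + h_0·M_1 = 6(Δ_0 - S'(0)) = 12 and h_1·M_1 + 2h_1·M_2 = 6(S'(2) - Δ_1) = 39.
Solving: M_0 = 73/4, M_1 = -49/2, M_2 = 127/4.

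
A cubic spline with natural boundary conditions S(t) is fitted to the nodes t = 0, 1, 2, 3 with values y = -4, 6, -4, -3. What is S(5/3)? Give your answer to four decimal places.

Write M_i for S''(x_i). With h_i = 1, 1, 1 and divided differences Δ_i = 10, -10, 1, the continuity of S' gives the tridiagonal system
  1·M_0 + 4·M_1 + 1·M_2 = 6(Δ_1 - Δ_0) = -120
  1·M_1 + 4·M_2 + 1·M_3 = 6(Δ_2 - Δ_1) = 66
Natural end conditions: M_0 = M_3 = 0.
Solving the tridiagonal system: M_0 = 0, M_1 = -182/5, M_2 = 128/5, M_3 = 0.
On [1, 2], S(t) = 6 - 32/15·(t - 1) - 91/5·(t - 1)² + 31/3·(t - 1)³.
With (t - 1) = 2/3: S(5/3) = -182/405.

-0.4494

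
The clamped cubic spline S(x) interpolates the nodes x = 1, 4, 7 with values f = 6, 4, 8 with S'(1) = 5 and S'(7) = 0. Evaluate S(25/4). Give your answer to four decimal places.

7.2695

With M_i denoting the second derivative at x_i, h_i = 3, 3, and Δ_i = (y_(i+1) − y_i)/h_i = -2/3, 4/3:
  3·M_0 + 12·M_1 + 3·M_2 = 6(Δ_1 - Δ_0) = 12
Clamped end conditions give two more equations: 2h_0·M_0 + h_0·M_1 = 6(Δ_0 - S'(1)) = -34 and h_1·M_1 + 2h_1·M_2 = 6(S'(7) - Δ_1) = -8.
Solving: M_0 = -15/2, M_1 = 11/3, M_2 = -19/6.
On [4, 7], S(x) = 4 - 3/4·(x - 4) + 11/6·(x - 4)² - 41/108·(x - 4)³.
With (x - 4) = 9/4: S(25/4) = 1861/256.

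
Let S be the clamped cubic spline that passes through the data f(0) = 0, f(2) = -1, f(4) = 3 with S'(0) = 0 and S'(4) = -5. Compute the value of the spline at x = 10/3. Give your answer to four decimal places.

Let M_i = S''(x_i). Step sizes h_i = 2, 2; slopes of the chords Δ_i = (y_(i+1) - y_i)/h_i = -1/2, 2.
  2·M_0 + 8·M_1 + 2·M_2 = 6(Δ_1 - Δ_0) = 15
Clamped end conditions give two more equations: 2h_0·M_0 + h_0·M_1 = 6(Δ_0 - S'(0)) = -3 and h_1·M_1 + 2h_1·M_2 = 6(S'(4) - Δ_1) = -42.
Forward elimination and back-substitution give M_0 = -31/8, M_1 = 25/4, M_2 = -109/8.
On [2, 4], S(x) = -1 + 19/8·(x - 2) + 25/8·(x - 2)² - 53/32·(x - 2)³.
With (x - 2) = 4/3: S(10/3) = 205/54.

3.7963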